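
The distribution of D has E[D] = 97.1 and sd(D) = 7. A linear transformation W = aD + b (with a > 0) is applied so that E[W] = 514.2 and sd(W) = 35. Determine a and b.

a = 5, b = 28.7

sd(W) = a·sd(D) (a > 0), so a = 35/7 = 5.
E[W] = a·E[D] + b, so b = 514.2 − 5·97.1 = 28.7.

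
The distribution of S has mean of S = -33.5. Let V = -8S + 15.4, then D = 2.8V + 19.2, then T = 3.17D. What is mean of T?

mean of T = 2576.3224

mean of V = (-8)·(-33.5) + 15.4 = 283.4.
mean of D = 2.8·283.4 + 19.2 = 812.72.
mean of T = 3.17·812.72 = 2576.3224.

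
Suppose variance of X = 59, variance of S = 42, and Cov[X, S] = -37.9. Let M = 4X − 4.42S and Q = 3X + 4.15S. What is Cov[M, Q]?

Cov[M, Q] = -188.992

By bilinearity, Cov[M, Q] = ac·variance of X + bd·variance of S + (ad+bc)·Cov[X, S], with a=4, b=-4.42, c=3, d=4.15.
ac·variance of X = 4·3·59 = 708
bd·variance of S = (-4.42)·4.15·42 = -770.406
(ad+bc)·Cov[X, S] = (3.34)·(-37.9) = -126.586
Cov[M, Q] = 708 + (-770.406) + (-126.586) = -188.992.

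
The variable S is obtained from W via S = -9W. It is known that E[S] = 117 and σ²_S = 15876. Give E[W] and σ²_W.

From S = -9W: E[S] = a·E[W] + b, so E[W] = (E[S] − b)/a = (117 − 0)/(-9) = -13.
σ²_S = a²·σ²_W, so σ²_W = 15876/(-9)² = 196.

E[W] = -13, σ²_W = 196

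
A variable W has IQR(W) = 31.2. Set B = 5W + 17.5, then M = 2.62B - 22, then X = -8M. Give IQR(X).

IQR(B) = |5|·31.2 = 156.
IQR(M) = |2.62|·156 = 408.72.
IQR(X) = |-8|·408.72 = 3269.76.

IQR(X) = 3269.76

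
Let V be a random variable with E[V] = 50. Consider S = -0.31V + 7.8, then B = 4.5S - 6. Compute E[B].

E[B] = -40.65

E[S] = (-0.31)·50 + 7.8 = -7.7.
E[B] = 4.5·(-7.7) + (-6) = -40.65.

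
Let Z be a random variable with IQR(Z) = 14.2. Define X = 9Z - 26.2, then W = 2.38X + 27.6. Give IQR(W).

IQR(X) = |9|·14.2 = 127.8.
IQR(W) = |2.38|·127.8 = 304.164.

IQR(W) = 304.164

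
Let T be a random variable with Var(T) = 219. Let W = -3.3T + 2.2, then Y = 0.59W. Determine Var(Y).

Var(W) = (-3.3)²·219 = 2384.91.
Var(Y) = 0.59²·2384.91 = 830.187171.

Var(Y) = 830.187171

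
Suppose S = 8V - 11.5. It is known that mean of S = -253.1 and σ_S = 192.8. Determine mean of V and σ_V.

mean of V = -30.2, σ_V = 24.1

From S = 8V - 11.5: mean of S = a·mean of V + b, so mean of V = (mean of S − b)/a = (-253.1 − (-11.5))/8 = -30.2.
σ_S = |a|·σ_V, so σ_V = 192.8/|8| = 24.1.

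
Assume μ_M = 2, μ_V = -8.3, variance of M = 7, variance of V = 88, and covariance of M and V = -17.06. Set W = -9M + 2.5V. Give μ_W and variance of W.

μ_W = -38.75, variance of W = 1884.7

μ_W = (-9)·μ_M + 2.5·μ_V = (-9)·2 + 2.5·(-8.3) = -38.75.
variance of W = a²·variance of M + b²·variance of V + 2ab·covariance of M and V with a = -9, b = 2.5.
= (-9)²·7 + 2.5²·88 + 2·(-9)·2.5·(-17.06)
= 567 + 550 + 767.7 = 1884.7.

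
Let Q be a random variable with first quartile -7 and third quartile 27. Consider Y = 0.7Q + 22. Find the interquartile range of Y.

IQR(Y) = 23.8

IQR of Q = Q3 − Q1 = 27 − (-7) = 34.
Under Y = aQ + b, IQR(Y) = |a|·IQR(Q) = |0.7|·34 = 23.8 (shifts cancel; spread scales by |a|).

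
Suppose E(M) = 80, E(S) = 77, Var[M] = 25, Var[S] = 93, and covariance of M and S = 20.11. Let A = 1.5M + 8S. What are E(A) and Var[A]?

E(A) = 1.5·E(M) + 8·E(S) = 1.5·80 + 8·77 = 736.
Var[A] = a²·Var[M] + b²·Var[S] + 2ab·covariance of M and S with a = 1.5, b = 8.
= 1.5²·25 + 8²·93 + 2·1.5·8·20.11
= 56.25 + 5952 + 482.64 = 6490.89.

E(A) = 736, Var[A] = 6490.89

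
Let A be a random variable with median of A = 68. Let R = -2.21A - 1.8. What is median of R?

median of R = -152.08

A linear map preserves order up to sign, so median of R = a·median of A + b = (-2.21)·68 + (-1.8) = -152.08.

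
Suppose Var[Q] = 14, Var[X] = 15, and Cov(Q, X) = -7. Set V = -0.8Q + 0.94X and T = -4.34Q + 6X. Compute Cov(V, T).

By bilinearity, Cov(V, T) = ac·Var[Q] + bd·Var[X] + (ad+bc)·Cov(Q, X), with a=-0.8, b=0.94, c=-4.34, d=6.
ac·Var[Q] = (-0.8)·(-4.34)·14 = 48.608
bd·Var[X] = 0.94·6·15 = 84.6
(ad+bc)·Cov(Q, X) = (-8.8796)·(-7) = 62.1572
Cov(V, T) = 48.608 + 84.6 + 62.1572 = 195.3652.

Cov(V, T) = 195.3652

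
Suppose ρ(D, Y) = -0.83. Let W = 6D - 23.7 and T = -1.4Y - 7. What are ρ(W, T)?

ρ(W, T) = 0.83

Linear rescalings preserve |correlation|; the slopes 6 and -1.4 have opposite signs, so the correlation flips sign: ρ(W, T) = −ρ(D, Y) = 0.83.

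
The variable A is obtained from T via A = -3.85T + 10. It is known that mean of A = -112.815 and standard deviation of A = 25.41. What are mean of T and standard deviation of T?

From A = -3.85T + 10: mean of A = a·mean of T + b, so mean of T = (mean of A − b)/a = (-112.815 − 10)/(-3.85) = 31.9.
standard deviation of A = |a|·standard deviation of T, so standard deviation of T = 25.41/|-3.85| = 6.6.

mean of T = 31.9, standard deviation of T = 6.6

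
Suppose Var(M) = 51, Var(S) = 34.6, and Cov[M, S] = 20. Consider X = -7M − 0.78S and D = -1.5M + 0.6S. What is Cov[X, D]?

By bilinearity, Cov[X, D] = ac·Var(M) + bd·Var(S) + (ad+bc)·Cov[M, S], with a=-7, b=-0.78, c=-1.5, d=0.6.
ac·Var(M) = (-7)·(-1.5)·51 = 535.5
bd·Var(S) = (-0.78)·0.6·34.6 = -16.1928
(ad+bc)·Cov[M, S] = (-3.03)·20 = -60.6
Cov[X, D] = 535.5 + (-16.1928) + (-60.6) = 458.7072.

Cov[X, D] = 458.7072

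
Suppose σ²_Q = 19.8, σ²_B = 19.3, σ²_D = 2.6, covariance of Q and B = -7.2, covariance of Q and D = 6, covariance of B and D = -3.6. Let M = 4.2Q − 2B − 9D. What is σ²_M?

σ²_M = 174.832

σ²_M = a²·σ²_Q + b²·σ²_B + c²·σ²_D + 2ab·covariance of Q and B + 2ac·covariance of Q and D + 2bc·covariance of B and D, with a = 4.2, b = -2, c = -9.
= 349.272 + 77.2 + 210.6 + 120.96 + (-453.6) + (-129.6)
= 174.832.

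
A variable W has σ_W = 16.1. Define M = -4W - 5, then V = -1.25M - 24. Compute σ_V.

σ_M = |-4|·16.1 = 64.4.
σ_V = |-1.25|·64.4 = 80.5.

σ_V = 80.5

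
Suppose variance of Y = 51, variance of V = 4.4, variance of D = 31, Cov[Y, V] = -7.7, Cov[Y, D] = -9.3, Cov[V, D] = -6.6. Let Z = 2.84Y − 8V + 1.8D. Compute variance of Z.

variance of Z = a²·variance of Y + b²·variance of V + c²·variance of D + 2ab·Cov[Y, V] + 2ac·Cov[Y, D] + 2bc·Cov[V, D], with a = 2.84, b = -8, c = 1.8.
= 411.3456 + 281.6 + 100.44 + 349.888 + (-95.0832) + 190.08
= 1238.2704.

variance of Z = 1238.2704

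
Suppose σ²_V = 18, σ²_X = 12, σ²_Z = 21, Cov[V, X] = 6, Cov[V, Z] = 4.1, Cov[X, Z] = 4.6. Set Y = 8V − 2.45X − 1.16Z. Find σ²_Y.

σ²_Y = a²·σ²_V + b²·σ²_X + c²·σ²_Z + 2ab·Cov[V, X] + 2ac·Cov[V, Z] + 2bc·Cov[X, Z], with a = 8, b = -2.45, c = -1.16.
= 1152 + 72.03 + 28.2576 + (-235.2) + (-76.096) + 26.1464
= 967.138.

σ²_Y = 967.138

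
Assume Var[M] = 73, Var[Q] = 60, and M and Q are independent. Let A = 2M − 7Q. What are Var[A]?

Var[A] = 3232

Var[A] = a²·Var[M] + b²·Var[Q] + 2ab·Cov[M, Q] with a = 2, b = -7.
Independence gives Cov[M, Q] = 0.
= 2²·73 + (-7)²·60 + 2·2·(-7)·0
= 292 + 2940 + 0 = 3232.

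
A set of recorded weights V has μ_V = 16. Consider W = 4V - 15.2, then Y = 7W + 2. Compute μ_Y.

μ_Y = 343.6

μ_W = 4·16 + (-15.2) = 48.8.
μ_Y = 7·48.8 + 2 = 343.6.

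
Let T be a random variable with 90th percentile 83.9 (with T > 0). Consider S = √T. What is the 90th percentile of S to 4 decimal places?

√T is increasing, so P_{90}(S) = g(P_{90}(T)) ≈ 9.1597.

90th percentile of S = 9.1597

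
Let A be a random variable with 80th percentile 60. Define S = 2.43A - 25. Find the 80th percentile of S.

Since a = 2.43 > 0 the transformation is increasing, so the 80th percentile of S = a·(P_{80} of A) + b = 2.43·60 + (-25) = 120.8.

80th percentile of S = 120.8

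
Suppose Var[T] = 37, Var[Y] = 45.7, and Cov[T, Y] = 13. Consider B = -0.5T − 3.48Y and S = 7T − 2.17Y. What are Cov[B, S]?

By bilinearity, Cov[B, S] = ac·Var[T] + bd·Var[Y] + (ad+bc)·Cov[T, Y], with a=-0.5, b=-3.48, c=7, d=-2.17.
ac·Var[T] = (-0.5)·7·37 = -129.5
bd·Var[Y] = (-3.48)·(-2.17)·45.7 = 345.10812
(ad+bc)·Cov[T, Y] = (-23.275)·13 = -302.575
Cov[B, S] = -129.5 + 345.10812 + (-302.575) = -86.96688.

Cov[B, S] = -86.96688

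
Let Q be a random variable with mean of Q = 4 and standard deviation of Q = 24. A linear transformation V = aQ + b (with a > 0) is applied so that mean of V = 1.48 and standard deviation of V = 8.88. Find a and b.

a = 0.37, b = 0

standard deviation of V = a·standard deviation of Q (a > 0), so a = 8.88/24 = 0.37.
mean of V = a·mean of Q + b, so b = 1.48 − 0.37·4 = 0.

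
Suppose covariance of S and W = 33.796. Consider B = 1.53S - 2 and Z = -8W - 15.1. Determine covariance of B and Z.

covariance of B and Z = a·c·covariance of S and W = 1.53·(-8)·33.796 = -413.66304. Additive constants drop out.

covariance of B and Z = -413.66304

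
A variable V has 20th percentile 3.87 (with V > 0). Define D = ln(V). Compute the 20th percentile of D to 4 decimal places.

ln(V) is increasing, so P_{20}(D) = g(P_{20}(V)) ≈ 1.3533.

20th percentile of D = 1.3533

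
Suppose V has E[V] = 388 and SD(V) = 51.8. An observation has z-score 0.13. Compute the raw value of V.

V = E[V] + z·SD(V) = 388 + 0.13·51.8 = 394.734.

V = 394.734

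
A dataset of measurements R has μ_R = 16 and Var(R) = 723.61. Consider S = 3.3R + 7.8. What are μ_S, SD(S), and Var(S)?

S = 3.3R + 7.8 is linear with a = 3.3, b = 7.8.
μ_S = a·μ_R + b = 3.3·16 + 7.8 = 60.6.
SD(R) = √723.61 = 26.9.
SD(S) = |a|·SD(R) = |3.3|·26.9 = 88.77.
Var(S) = a²·Var(R) = 3.3²·723.61 = 7880.1129 (the additive constant 7.8 does not affect variance).

μ_S = 60.6, SD(S) = 88.77, Var(S) = 7880.1129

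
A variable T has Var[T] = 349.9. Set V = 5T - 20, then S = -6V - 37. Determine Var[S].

Var[S] = 314910

Var[V] = 5²·349.9 = 8747.5.
Var[S] = (-6)²·8747.5 = 314910.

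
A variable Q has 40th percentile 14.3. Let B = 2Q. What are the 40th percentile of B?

Since a = 2 > 0 the transformation is increasing, so the 40th percentile of B = a·(P_{40} of Q) + b = 2·14.3 = 28.6.

40th percentile of B = 28.6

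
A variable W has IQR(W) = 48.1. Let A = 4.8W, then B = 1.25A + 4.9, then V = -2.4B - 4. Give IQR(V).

IQR(A) = |4.8|·48.1 = 230.88.
IQR(B) = |1.25|·230.88 = 288.6.
IQR(V) = |-2.4|·288.6 = 692.64.

IQR(V) = 692.64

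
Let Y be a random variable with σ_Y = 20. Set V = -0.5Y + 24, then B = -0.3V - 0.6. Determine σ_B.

σ_B = 3

σ_V = |-0.5|·20 = 10.
σ_B = |-0.3|·10 = 3.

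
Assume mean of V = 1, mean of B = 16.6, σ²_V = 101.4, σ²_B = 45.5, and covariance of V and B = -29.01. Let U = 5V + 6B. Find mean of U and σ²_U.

mean of U = 104.6, σ²_U = 2432.4

mean of U = 5·mean of V + 6·mean of B = 5·1 + 6·16.6 = 104.6.
σ²_U = a²·σ²_V + b²·σ²_B + 2ab·covariance of V and B with a = 5, b = 6.
= 5²·101.4 + 6²·45.5 + 2·5·6·(-29.01)
= 2535 + 1638 + (-1740.6) = 2432.4.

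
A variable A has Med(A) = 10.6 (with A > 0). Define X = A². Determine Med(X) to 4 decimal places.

A² is monotone on this domain, so Med(X) = square(10.6) = 112.36.

Med(X) = 112.36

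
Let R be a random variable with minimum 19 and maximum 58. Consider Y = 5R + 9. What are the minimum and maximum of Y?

min(Y) = 104, max(Y) = 299

a = 5 > 0, so min(Y) = a·min(R)+b = 5·19 + 9 = 104 and max(Y) = 5·58 + 9 = 299.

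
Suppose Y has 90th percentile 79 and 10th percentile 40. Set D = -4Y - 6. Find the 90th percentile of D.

90th percentile of D = -166

Since a = -4 < 0 the transformation is decreasing, reversing order: the 90th percentile of D corresponds to the 10th percentile of Y.
So P_{90}(D) = a·P_{10}(Y) + b = (-4)·40 + (-6) = -166.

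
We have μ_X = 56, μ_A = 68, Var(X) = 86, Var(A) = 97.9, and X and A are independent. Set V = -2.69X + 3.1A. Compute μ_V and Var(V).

μ_V = 60.16, Var(V) = 1563.1236

μ_V = (-2.69)·μ_X + 3.1·μ_A = (-2.69)·56 + 3.1·68 = 60.16.
Var(V) = a²·Var(X) + b²·Var(A) + 2ab·Cov[X, A] with a = -2.69, b = 3.1.
Independence gives Cov[X, A] = 0.
= (-2.69)²·86 + 3.1²·97.9 + 2·(-2.69)·3.1·0
= 622.3046 + 940.819 + 0 = 1563.1236.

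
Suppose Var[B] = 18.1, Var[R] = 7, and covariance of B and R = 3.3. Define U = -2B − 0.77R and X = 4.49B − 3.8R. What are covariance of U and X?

By bilinearity, covariance of U and X = ac·Var[B] + bd·Var[R] + (ad+bc)·covariance of B and R, with a=-2, b=-0.77, c=4.49, d=-3.8.
ac·Var[B] = (-2)·4.49·18.1 = -162.538
bd·Var[R] = (-0.77)·(-3.8)·7 = 20.482
(ad+bc)·covariance of B and R = (4.1427)·3.3 = 13.67091
covariance of U and X = -162.538 + 20.482 + 13.67091 = -128.38509.

covariance of U and X = -128.38509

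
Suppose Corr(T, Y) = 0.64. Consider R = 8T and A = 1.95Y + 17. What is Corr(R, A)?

Corr(R, A) = 0.64

Linear rescalings preserve correlation up to sign; here the slopes 8 and 1.95 have the same sign, so Corr(R, A) = Corr(T, Y) = 0.64.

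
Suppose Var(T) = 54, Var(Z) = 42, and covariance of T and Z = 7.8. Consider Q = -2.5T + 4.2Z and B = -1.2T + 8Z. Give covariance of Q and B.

covariance of Q and B = 1377.888

By bilinearity, covariance of Q and B = ac·Var(T) + bd·Var(Z) + (ad+bc)·covariance of T and Z, with a=-2.5, b=4.2, c=-1.2, d=8.
ac·Var(T) = (-2.5)·(-1.2)·54 = 162
bd·Var(Z) = 4.2·8·42 = 1411.2
(ad+bc)·covariance of T and Z = (-25.04)·7.8 = -195.312
covariance of Q and B = 162 + 1411.2 + (-195.312) = 1377.888.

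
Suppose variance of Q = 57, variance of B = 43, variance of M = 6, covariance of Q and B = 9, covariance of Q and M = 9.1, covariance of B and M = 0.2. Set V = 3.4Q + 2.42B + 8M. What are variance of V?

variance of V = 1945.6332

variance of V = a²·variance of Q + b²·variance of B + c²·variance of M + 2ab·covariance of Q and B + 2ac·covariance of Q and M + 2bc·covariance of B and M, with a = 3.4, b = 2.42, c = 8.
= 658.92 + 251.8252 + 384 + 148.104 + 495.04 + 7.744
= 1945.6332.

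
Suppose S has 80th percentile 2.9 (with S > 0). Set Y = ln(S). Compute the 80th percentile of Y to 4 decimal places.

ln(S) is increasing, so P_{80}(Y) = g(P_{80}(S)) ≈ 1.0647.

80th percentile of Y = 1.0647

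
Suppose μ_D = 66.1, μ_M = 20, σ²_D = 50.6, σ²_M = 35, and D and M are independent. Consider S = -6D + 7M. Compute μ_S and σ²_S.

μ_S = -256.6, σ²_S = 3536.6

μ_S = (-6)·μ_D + 7·μ_M = (-6)·66.1 + 7·20 = -256.6.
σ²_S = a²·σ²_D + b²·σ²_M + 2ab·covariance of D and M with a = -6, b = 7.
Independence gives covariance of D and M = 0.
= (-6)²·50.6 + 7²·35 + 2·(-6)·7·0
= 1821.6 + 1715 + 0 = 3536.6.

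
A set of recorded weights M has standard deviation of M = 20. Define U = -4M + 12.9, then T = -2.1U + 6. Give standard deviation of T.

standard deviation of T = 168

standard deviation of U = |-4|·20 = 80.
standard deviation of T = |-2.1|·80 = 168.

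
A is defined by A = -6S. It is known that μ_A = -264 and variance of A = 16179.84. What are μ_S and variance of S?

From A = -6S: μ_A = a·μ_S + b, so μ_S = (μ_A − b)/a = (-264 − 0)/(-6) = 44.
variance of A = a²·variance of S, so variance of S = 16179.84/(-6)² = 449.44.

μ_S = 44, variance of S = 449.44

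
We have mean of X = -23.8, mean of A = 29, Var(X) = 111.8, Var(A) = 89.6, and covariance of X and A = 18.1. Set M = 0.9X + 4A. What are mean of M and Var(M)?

mean of M = 94.58, Var(M) = 1654.478

mean of M = 0.9·mean of X + 4·mean of A = 0.9·(-23.8) + 4·29 = 94.58.
Var(M) = a²·Var(X) + b²·Var(A) + 2ab·covariance of X and A with a = 0.9, b = 4.
= 0.9²·111.8 + 4²·89.6 + 2·0.9·4·18.1
= 90.558 + 1433.6 + 130.32 = 1654.478.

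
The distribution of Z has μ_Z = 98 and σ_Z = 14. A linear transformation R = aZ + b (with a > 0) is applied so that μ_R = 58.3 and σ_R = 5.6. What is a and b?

σ_R = a·σ_Z (a > 0), so a = 5.6/14 = 0.4.
μ_R = a·μ_Z + b, so b = 58.3 − 0.4·98 = 19.1.

a = 0.4, b = 19.1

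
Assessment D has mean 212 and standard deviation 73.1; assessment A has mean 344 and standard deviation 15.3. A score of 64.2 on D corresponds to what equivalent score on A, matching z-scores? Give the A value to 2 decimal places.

z = (64.2 − 212)/73.1 ≈ -2.0219.
A = 344 + z·15.3 = 344 + (64.2 − 212)·15.3/73.1 ≈ 313.07.

A = 313.07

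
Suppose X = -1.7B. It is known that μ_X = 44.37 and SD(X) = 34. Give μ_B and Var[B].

From X = -1.7B: μ_X = a·μ_B + b, so μ_B = (μ_X − b)/a = (44.37 − 0)/(-1.7) = -26.1.
Var[X] = 34² = 1156.
Var[X] = a²·Var[B], so Var[B] = 1156/(-1.7)² = 400.

μ_B = -26.1, Var[B] = 400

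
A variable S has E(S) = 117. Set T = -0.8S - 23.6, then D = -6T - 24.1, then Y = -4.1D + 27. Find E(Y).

E(T) = (-0.8)·117 + (-23.6) = -117.2.
E(D) = (-6)·(-117.2) + (-24.1) = 679.1.
E(Y) = (-4.1)·679.1 + 27 = -2757.31.

E(Y) = -2757.31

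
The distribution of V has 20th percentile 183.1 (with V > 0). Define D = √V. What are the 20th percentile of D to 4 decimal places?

√V is increasing, so P_{20}(D) = g(P_{20}(V)) ≈ 13.5314.

20th percentile of D = 13.5314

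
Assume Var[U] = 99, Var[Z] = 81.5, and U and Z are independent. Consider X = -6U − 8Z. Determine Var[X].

Var[X] = a²·Var[U] + b²·Var[Z] + 2ab·Cov[U, Z] with a = -6, b = -8.
Independence gives Cov[U, Z] = 0.
= (-6)²·99 + (-8)²·81.5 + 2·(-6)·(-8)·0
= 3564 + 5216 + 0 = 8780.

Var[X] = 8780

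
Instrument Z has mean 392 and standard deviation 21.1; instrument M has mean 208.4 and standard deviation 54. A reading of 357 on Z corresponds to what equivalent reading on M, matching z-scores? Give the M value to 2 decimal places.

z = (357 − 392)/21.1 ≈ -1.6588.
M = 208.4 + z·54 = 208.4 + (357 − 392)·54/21.1 ≈ 118.83.

M = 118.83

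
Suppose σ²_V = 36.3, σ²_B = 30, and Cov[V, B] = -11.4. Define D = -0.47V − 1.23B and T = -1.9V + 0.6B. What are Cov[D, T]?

Cov[D, T] = -13.1511

By bilinearity, Cov[D, T] = ac·σ²_V + bd·σ²_B + (ad+bc)·Cov[V, B], with a=-0.47, b=-1.23, c=-1.9, d=0.6.
ac·σ²_V = (-0.47)·(-1.9)·36.3 = 32.4159
bd·σ²_B = (-1.23)·0.6·30 = -22.14
(ad+bc)·Cov[V, B] = (2.055)·(-11.4) = -23.427
Cov[D, T] = 32.4159 + (-22.14) + (-23.427) = -13.1511.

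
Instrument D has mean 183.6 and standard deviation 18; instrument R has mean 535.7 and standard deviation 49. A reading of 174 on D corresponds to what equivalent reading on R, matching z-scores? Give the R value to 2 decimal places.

R = 509.57

z = (174 − 183.6)/18 ≈ -0.5333.
R = 535.7 + z·49 = 535.7 + (174 − 183.6)·49/18 ≈ 509.57.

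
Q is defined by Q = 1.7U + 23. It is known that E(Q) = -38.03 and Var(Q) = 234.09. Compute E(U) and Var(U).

E(U) = -35.9, Var(U) = 81

From Q = 1.7U + 23: E(Q) = a·E(U) + b, so E(U) = (E(Q) − b)/a = (-38.03 − 23)/1.7 = -35.9.
Var(Q) = a²·Var(U), so Var(U) = 234.09/1.7² = 81.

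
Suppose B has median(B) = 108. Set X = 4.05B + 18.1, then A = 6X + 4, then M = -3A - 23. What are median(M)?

median(M) = -8234

median(X) = 4.05·108 + 18.1 = 455.5.
median(A) = 6·455.5 + 4 = 2737.
median(M) = (-3)·2737 + (-23) = -8234.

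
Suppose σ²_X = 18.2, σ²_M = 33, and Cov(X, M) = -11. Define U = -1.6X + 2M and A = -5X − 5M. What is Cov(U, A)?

By bilinearity, Cov(U, A) = ac·σ²_X + bd·σ²_M + (ad+bc)·Cov(X, M), with a=-1.6, b=2, c=-5, d=-5.
ac·σ²_X = (-1.6)·(-5)·18.2 = 145.6
bd·σ²_M = 2·(-5)·33 = -330
(ad+bc)·Cov(X, M) = (-2)·(-11) = 22
Cov(U, A) = 145.6 + (-330) + 22 = -162.4.

Cov(U, A) = -162.4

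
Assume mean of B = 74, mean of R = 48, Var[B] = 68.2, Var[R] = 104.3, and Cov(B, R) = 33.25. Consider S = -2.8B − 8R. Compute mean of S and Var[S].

mean of S = -591.2, Var[S] = 8699.488

mean of S = (-2.8)·mean of B + (-8)·mean of R = (-2.8)·74 + (-8)·48 = -591.2.
Var[S] = a²·Var[B] + b²·Var[R] + 2ab·Cov(B, R) with a = -2.8, b = -8.
= (-2.8)²·68.2 + (-8)²·104.3 + 2·(-2.8)·(-8)·33.25
= 534.688 + 6675.2 + 1489.6 = 8699.488.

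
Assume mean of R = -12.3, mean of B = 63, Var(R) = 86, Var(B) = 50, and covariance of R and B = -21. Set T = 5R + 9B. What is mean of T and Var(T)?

mean of T = 505.5, Var(T) = 4310

mean of T = 5·mean of R + 9·mean of B = 5·(-12.3) + 9·63 = 505.5.
Var(T) = a²·Var(R) + b²·Var(B) + 2ab·covariance of R and B with a = 5, b = 9.
= 5²·86 + 9²·50 + 2·5·9·(-21)
= 2150 + 4050 + (-1890) = 4310.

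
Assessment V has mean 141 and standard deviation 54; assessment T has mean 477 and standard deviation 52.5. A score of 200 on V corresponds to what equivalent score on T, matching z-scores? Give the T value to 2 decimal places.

z = (200 − 141)/54 ≈ 1.0926.
T = 477 + z·52.5 = 477 + (200 − 141)·52.5/54 ≈ 534.36.

T = 534.36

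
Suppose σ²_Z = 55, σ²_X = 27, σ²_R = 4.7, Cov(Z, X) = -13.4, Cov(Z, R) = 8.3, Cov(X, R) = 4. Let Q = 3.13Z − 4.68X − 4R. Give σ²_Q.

σ²_Q = 1539.89942

σ²_Q = a²·σ²_Z + b²·σ²_X + c²·σ²_R + 2ab·Cov(Z, X) + 2ac·Cov(Z, R) + 2bc·Cov(X, R), with a = 3.13, b = -4.68, c = -4.
= 538.8295 + 591.3648 + 75.2 + 392.57712 + (-207.832) + 149.76
= 1539.89942.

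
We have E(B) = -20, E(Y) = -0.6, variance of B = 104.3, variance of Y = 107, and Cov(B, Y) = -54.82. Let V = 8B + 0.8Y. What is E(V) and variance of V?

E(V) = 8·E(B) + 0.8·E(Y) = 8·(-20) + 0.8·(-0.6) = -160.48.
variance of V = a²·variance of B + b²·variance of Y + 2ab·Cov(B, Y) with a = 8, b = 0.8.
= 8²·104.3 + 0.8²·107 + 2·8·0.8·(-54.82)
= 6675.2 + 68.48 + (-701.696) = 6041.984.

E(V) = -160.48, variance of V = 6041.984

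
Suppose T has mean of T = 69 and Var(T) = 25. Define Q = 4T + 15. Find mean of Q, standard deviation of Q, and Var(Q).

Q = 4T + 15 is linear with a = 4, b = 15.
mean of Q = a·mean of T + b = 4·69 + 15 = 291.
standard deviation of T = √25 = 5.
standard deviation of Q = |a|·standard deviation of T = |4|·5 = 20.
Var(Q) = a²·Var(T) = 4²·25 = 400 (the additive constant 15 does not affect variance).

mean of Q = 291, standard deviation of Q = 20, Var(Q) = 400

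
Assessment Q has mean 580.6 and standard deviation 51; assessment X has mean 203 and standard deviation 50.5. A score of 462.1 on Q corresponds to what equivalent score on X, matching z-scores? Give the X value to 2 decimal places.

X = 85.66

z = (462.1 − 580.6)/51 ≈ -2.3235.
X = 203 + z·50.5 = 203 + (462.1 − 580.6)·50.5/51 ≈ 85.66.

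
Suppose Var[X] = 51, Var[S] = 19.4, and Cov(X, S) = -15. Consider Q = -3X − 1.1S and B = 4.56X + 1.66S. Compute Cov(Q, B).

Cov(Q, B) = -583.1644

By bilinearity, Cov(Q, B) = ac·Var[X] + bd·Var[S] + (ad+bc)·Cov(X, S), with a=-3, b=-1.1, c=4.56, d=1.66.
ac·Var[X] = (-3)·4.56·51 = -697.68
bd·Var[S] = (-1.1)·1.66·19.4 = -35.4244
(ad+bc)·Cov(X, S) = (-9.996)·(-15) = 149.94
Cov(Q, B) = -697.68 + (-35.4244) + 149.94 = -583.1644.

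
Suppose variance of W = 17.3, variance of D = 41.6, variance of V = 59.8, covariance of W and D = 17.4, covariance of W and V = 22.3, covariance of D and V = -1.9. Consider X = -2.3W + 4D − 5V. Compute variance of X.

variance of X = a²·variance of W + b²·variance of D + c²·variance of V + 2ab·covariance of W and D + 2ac·covariance of W and V + 2bc·covariance of D and V, with a = -2.3, b = 4, c = -5.
= 91.517 + 665.6 + 1495 + (-320.16) + 512.9 + 76
= 2520.857.

variance of X = 2520.857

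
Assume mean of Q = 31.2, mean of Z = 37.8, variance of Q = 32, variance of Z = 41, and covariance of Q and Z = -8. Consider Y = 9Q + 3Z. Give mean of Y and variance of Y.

mean of Y = 9·mean of Q + 3·mean of Z = 9·31.2 + 3·37.8 = 394.2.
variance of Y = a²·variance of Q + b²·variance of Z + 2ab·covariance of Q and Z with a = 9, b = 3.
= 9²·32 + 3²·41 + 2·9·3·(-8)
= 2592 + 369 + (-432) = 2529.

mean of Y = 394.2, variance of Y = 2529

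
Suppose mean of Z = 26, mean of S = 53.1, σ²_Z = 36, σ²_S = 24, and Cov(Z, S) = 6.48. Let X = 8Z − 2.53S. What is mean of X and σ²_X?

mean of X = 73.657, σ²_X = 2195.3112

mean of X = 8·mean of Z + (-2.53)·mean of S = 8·26 + (-2.53)·53.1 = 73.657.
σ²_X = a²·σ²_Z + b²·σ²_S + 2ab·Cov(Z, S) with a = 8, b = -2.53.
= 8²·36 + (-2.53)²·24 + 2·8·(-2.53)·6.48
= 2304 + 153.6216 + (-262.3104) = 2195.3112.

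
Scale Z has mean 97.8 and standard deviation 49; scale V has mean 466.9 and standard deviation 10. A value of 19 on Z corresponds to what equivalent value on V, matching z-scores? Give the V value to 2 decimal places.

z = (19 − 97.8)/49 ≈ -1.6082.
V = 466.9 + z·10 = 466.9 + (19 − 97.8)·10/49 ≈ 450.82.

V = 450.82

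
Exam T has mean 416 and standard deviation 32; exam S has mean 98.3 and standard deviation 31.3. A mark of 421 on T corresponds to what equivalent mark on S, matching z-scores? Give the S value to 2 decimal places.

S = 103.19

z = (421 − 416)/32 ≈ 0.1563.
S = 98.3 + z·31.3 = 98.3 + (421 − 416)·31.3/32 ≈ 103.19.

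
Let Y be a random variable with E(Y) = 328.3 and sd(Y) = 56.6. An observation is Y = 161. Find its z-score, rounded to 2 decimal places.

z = (Y − E(Y)) / sd(Y) = (161 − 328.3) / 56.6 ≈ -2.96.

z = -2.96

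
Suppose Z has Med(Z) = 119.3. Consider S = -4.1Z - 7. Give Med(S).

A linear map preserves order up to sign, so Med(S) = a·Med(Z) + b = (-4.1)·119.3 + (-7) = -496.13.

Med(S) = -496.13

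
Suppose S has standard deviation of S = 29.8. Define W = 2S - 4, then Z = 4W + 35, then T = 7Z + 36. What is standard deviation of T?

standard deviation of T = 1668.8

standard deviation of W = |2|·29.8 = 59.6.
standard deviation of Z = |4|·59.6 = 238.4.
standard deviation of T = |7|·238.4 = 1668.8.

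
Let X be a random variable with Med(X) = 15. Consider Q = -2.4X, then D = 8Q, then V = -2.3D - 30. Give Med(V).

Med(V) = 632.4

Med(Q) = (-2.4)·15 = -36.
Med(D) = 8·(-36) = -288.
Med(V) = (-2.3)·(-288) + (-30) = 632.4.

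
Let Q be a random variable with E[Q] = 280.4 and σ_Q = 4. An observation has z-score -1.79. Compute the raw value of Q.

Q = 273.24

Q = E[Q] + z·σ_Q = 280.4 + (-1.79)·4 = 273.24.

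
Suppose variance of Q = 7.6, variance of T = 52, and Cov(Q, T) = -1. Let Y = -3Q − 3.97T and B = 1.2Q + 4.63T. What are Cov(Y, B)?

Cov(Y, B) = -964.5232

By bilinearity, Cov(Y, B) = ac·variance of Q + bd·variance of T + (ad+bc)·Cov(Q, T), with a=-3, b=-3.97, c=1.2, d=4.63.
ac·variance of Q = (-3)·1.2·7.6 = -27.36
bd·variance of T = (-3.97)·4.63·52 = -955.8172
(ad+bc)·Cov(Q, T) = (-18.654)·(-1) = 18.654
Cov(Y, B) = -27.36 + (-955.8172) + 18.654 = -964.5232.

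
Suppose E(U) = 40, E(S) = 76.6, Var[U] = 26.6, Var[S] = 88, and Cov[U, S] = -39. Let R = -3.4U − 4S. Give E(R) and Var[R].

E(R) = -442.4, Var[R] = 654.696

E(R) = (-3.4)·E(U) + (-4)·E(S) = (-3.4)·40 + (-4)·76.6 = -442.4.
Var[R] = a²·Var[U] + b²·Var[S] + 2ab·Cov[U, S] with a = -3.4, b = -4.
= (-3.4)²·26.6 + (-4)²·88 + 2·(-3.4)·(-4)·(-39)
= 307.496 + 1408 + (-1060.8) = 654.696.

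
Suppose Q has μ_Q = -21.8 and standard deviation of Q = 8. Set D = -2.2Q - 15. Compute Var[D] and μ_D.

D = -2.2Q - 15 is linear with a = -2.2, b = -15.
Var[Q] = 8² = 64.
Var[D] = a²·Var[Q] = (-2.2)²·64 = 309.76 (the additive constant -15 does not affect variance).
μ_D = a·μ_Q + b = (-2.2)·(-21.8) + (-15) = 32.96.

Var[D] = 309.76, μ_D = 32.96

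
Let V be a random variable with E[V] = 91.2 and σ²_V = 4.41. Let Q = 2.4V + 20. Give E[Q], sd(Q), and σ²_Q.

E[Q] = 238.88, sd(Q) = 5.04, σ²_Q = 25.4016

Q = 2.4V + 20 is linear with a = 2.4, b = 20.
E[Q] = a·E[V] + b = 2.4·91.2 + 20 = 238.88.
sd(V) = √4.41 = 2.1.
sd(Q) = |a|·sd(V) = |2.4|·2.1 = 5.04.
σ²_Q = a²·σ²_V = 2.4²·4.41 = 25.4016 (the additive constant 20 does not affect variance).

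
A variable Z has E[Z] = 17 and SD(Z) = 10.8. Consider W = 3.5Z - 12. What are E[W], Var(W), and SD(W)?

E[W] = 47.5, Var(W) = 1428.84, SD(W) = 37.8

W = 3.5Z - 12 is linear with a = 3.5, b = -12.
E[W] = a·E[Z] + b = 3.5·17 + (-12) = 47.5.
Var(Z) = 10.8² = 116.64.
Var(W) = a²·Var(Z) = 3.5²·116.64 = 1428.84 (the additive constant -12 does not affect variance).
SD(W) = |a|·SD(Z) = |3.5|·10.8 = 37.8.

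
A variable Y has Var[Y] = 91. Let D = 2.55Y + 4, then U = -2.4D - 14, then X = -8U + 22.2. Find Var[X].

Var[D] = 2.55²·91 = 591.7275.
Var[U] = (-2.4)²·591.7275 = 3408.3504.
Var[X] = (-8)²·3408.3504 = 218134.4256.

Var[X] = 218134.4256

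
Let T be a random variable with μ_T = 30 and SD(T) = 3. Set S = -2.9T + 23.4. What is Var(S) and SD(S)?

Var(S) = 75.69, SD(S) = 8.7

S = -2.9T + 23.4 is linear with a = -2.9, b = 23.4.
Var(T) = 3² = 9.
Var(S) = a²·Var(T) = (-2.9)²·9 = 75.69 (the additive constant 23.4 does not affect variance).
SD(S) = |a|·SD(T) = |-2.9|·3 = 8.7.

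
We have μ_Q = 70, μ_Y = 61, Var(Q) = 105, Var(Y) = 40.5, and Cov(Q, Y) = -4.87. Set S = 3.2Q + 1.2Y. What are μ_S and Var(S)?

μ_S = 3.2·μ_Q + 1.2·μ_Y = 3.2·70 + 1.2·61 = 297.2.
Var(S) = a²·Var(Q) + b²·Var(Y) + 2ab·Cov(Q, Y) with a = 3.2, b = 1.2.
= 3.2²·105 + 1.2²·40.5 + 2·3.2·1.2·(-4.87)
= 1075.2 + 58.32 + (-37.4016) = 1096.1184.

μ_S = 297.2, Var(S) = 1096.1184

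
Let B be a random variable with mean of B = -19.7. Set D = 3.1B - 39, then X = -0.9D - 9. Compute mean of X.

mean of D = 3.1·(-19.7) + (-39) = -100.07.
mean of X = (-0.9)·(-100.07) + (-9) = 81.063.

mean of X = 81.063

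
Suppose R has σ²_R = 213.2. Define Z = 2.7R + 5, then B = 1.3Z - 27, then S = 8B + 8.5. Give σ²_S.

σ²_Z = 2.7²·213.2 = 1554.228.
σ²_B = 1.3²·1554.228 = 2626.64532.
σ²_S = 8²·2626.64532 = 168105.30048.

σ²_S = 168105.30048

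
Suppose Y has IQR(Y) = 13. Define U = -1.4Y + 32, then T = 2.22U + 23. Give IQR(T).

IQR(U) = |-1.4|·13 = 18.2.
IQR(T) = |2.22|·18.2 = 40.404.

IQR(T) = 40.404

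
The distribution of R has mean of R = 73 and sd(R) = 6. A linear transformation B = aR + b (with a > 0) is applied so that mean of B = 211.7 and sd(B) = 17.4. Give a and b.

sd(B) = a·sd(R) (a > 0), so a = 17.4/6 = 2.9.
mean of B = a·mean of R + b, so b = 211.7 − 2.9·73 = 0.

a = 2.9, b = 0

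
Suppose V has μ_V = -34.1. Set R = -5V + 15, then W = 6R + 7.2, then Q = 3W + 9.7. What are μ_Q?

μ_Q = 3370.3

μ_R = (-5)·(-34.1) + 15 = 185.5.
μ_W = 6·185.5 + 7.2 = 1120.2.
μ_Q = 3·1120.2 + 9.7 = 3370.3.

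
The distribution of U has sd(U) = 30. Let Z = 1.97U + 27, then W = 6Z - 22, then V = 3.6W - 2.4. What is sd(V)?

sd(Z) = |1.97|·30 = 59.1.
sd(W) = |6|·59.1 = 354.6.
sd(V) = |3.6|·354.6 = 1276.56.

sd(V) = 1276.56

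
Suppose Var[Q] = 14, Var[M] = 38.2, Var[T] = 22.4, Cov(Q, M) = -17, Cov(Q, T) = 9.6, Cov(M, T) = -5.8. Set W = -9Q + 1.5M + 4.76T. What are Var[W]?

Var[W] = 1281.12824

Var[W] = a²·Var[Q] + b²·Var[M] + c²·Var[T] + 2ab·Cov(Q, M) + 2ac·Cov(Q, T) + 2bc·Cov(M, T), with a = -9, b = 1.5, c = 4.76.
= 1134 + 85.95 + 507.53024 + 459 + (-822.528) + (-82.824)
= 1281.12824.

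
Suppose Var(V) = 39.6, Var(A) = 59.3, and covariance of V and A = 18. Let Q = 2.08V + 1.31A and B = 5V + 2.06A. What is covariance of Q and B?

covariance of Q and B = 766.89338

By bilinearity, covariance of Q and B = ac·Var(V) + bd·Var(A) + (ad+bc)·covariance of V and A, with a=2.08, b=1.31, c=5, d=2.06.
ac·Var(V) = 2.08·5·39.6 = 411.84
bd·Var(A) = 1.31·2.06·59.3 = 160.02698
(ad+bc)·covariance of V and A = (10.8348)·18 = 195.0264
covariance of Q and B = 411.84 + 160.02698 + 195.0264 = 766.89338.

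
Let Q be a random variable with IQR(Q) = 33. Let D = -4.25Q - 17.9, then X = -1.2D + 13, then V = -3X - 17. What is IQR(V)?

IQR(D) = |-4.25|·33 = 140.25.
IQR(X) = |-1.2|·140.25 = 168.3.
IQR(V) = |-3|·168.3 = 504.9.

IQR(V) = 504.9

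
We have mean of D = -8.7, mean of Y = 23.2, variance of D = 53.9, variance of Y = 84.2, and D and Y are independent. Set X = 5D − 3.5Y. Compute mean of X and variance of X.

mean of X = 5·mean of D + (-3.5)·mean of Y = 5·(-8.7) + (-3.5)·23.2 = -124.7.
variance of X = a²·variance of D + b²·variance of Y + 2ab·Cov(D, Y) with a = 5, b = -3.5.
Independence gives Cov(D, Y) = 0.
= 5²·53.9 + (-3.5)²·84.2 + 2·5·(-3.5)·0
= 1347.5 + 1031.45 + 0 = 2378.95.

mean of X = -124.7, variance of X = 2378.95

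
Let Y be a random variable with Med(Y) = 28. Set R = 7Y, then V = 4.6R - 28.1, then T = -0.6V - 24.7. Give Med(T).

Med(R) = 7·28 = 196.
Med(V) = 4.6·196 + (-28.1) = 873.5.
Med(T) = (-0.6)·873.5 + (-24.7) = -548.8.

Med(T) = -548.8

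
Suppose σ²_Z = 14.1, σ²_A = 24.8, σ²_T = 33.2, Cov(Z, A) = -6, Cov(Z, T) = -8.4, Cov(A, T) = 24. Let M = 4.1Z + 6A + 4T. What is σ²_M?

σ²_M = a²·σ²_Z + b²·σ²_A + c²·σ²_T + 2ab·Cov(Z, A) + 2ac·Cov(Z, T) + 2bc·Cov(A, T), with a = 4.1, b = 6, c = 4.
= 237.021 + 892.8 + 531.2 + (-295.2) + (-275.52) + 1152
= 2242.301.

σ²_M = 2242.301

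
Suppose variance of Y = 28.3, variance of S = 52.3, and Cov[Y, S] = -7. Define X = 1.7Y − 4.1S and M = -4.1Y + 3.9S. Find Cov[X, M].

Cov[X, M] = -1197.608

By bilinearity, Cov[X, M] = ac·variance of Y + bd·variance of S + (ad+bc)·Cov[Y, S], with a=1.7, b=-4.1, c=-4.1, d=3.9.
ac·variance of Y = 1.7·(-4.1)·28.3 = -197.251
bd·variance of S = (-4.1)·3.9·52.3 = -836.277
(ad+bc)·Cov[Y, S] = (23.44)·(-7) = -164.08
Cov[X, M] = -197.251 + (-836.277) + (-164.08) = -1197.608.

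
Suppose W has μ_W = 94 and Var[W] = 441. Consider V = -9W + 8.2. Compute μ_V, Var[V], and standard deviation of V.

μ_V = -837.8, Var[V] = 35721, standard deviation of V = 189

V = -9W + 8.2 is linear with a = -9, b = 8.2.
μ_V = a·μ_W + b = (-9)·94 + 8.2 = -837.8.
Var[V] = a²·Var[W] = (-9)²·441 = 35721 (the additive constant 8.2 does not affect variance).
standard deviation of W = √441 = 21.
standard deviation of V = |a|·standard deviation of W = |-9|·21 = 189.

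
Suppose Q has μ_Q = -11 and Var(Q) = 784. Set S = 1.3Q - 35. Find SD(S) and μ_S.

SD(S) = 36.4, μ_S = -49.3

S = 1.3Q - 35 is linear with a = 1.3, b = -35.
SD(Q) = √784 = 28.
SD(S) = |a|·SD(Q) = |1.3|·28 = 36.4.
μ_S = a·μ_Q + b = 1.3·(-11) + (-35) = -49.3.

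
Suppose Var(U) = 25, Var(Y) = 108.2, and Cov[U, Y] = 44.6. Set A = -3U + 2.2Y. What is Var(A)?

Var(A) = a²·Var(U) + b²·Var(Y) + 2ab·Cov[U, Y] with a = -3, b = 2.2.
= (-3)²·25 + 2.2²·108.2 + 2·(-3)·2.2·44.6
= 225 + 523.688 + (-588.72) = 159.968.

Var(A) = 159.968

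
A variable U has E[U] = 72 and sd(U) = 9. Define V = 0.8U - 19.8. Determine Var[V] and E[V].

V = 0.8U - 19.8 is linear with a = 0.8, b = -19.8.
Var[U] = 9² = 81.
Var[V] = a²·Var[U] = 0.8²·81 = 51.84 (the additive constant -19.8 does not affect variance).
E[V] = a·E[U] + b = 0.8·72 + (-19.8) = 37.8.

Var[V] = 51.84, E[V] = 37.8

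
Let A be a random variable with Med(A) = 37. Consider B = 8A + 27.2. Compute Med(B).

Med(B) = 323.2

A linear map preserves order up to sign, so Med(B) = a·Med(A) + b = 8·37 + 27.2 = 323.2.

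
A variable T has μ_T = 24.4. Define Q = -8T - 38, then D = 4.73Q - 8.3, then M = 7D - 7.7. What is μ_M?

μ_Q = (-8)·24.4 + (-38) = -233.2.
μ_D = 4.73·(-233.2) + (-8.3) = -1111.336.
μ_M = 7·(-1111.336) + (-7.7) = -7787.052.

μ_M = -7787.052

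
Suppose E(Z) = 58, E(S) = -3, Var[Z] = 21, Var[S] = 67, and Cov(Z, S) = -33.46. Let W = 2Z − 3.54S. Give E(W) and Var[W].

E(W) = 126.62, Var[W] = 1397.4108

E(W) = 2·E(Z) + (-3.54)·E(S) = 2·58 + (-3.54)·(-3) = 126.62.
Var[W] = a²·Var[Z] + b²·Var[S] + 2ab·Cov(Z, S) with a = 2, b = -3.54.
= 2²·21 + (-3.54)²·67 + 2·2·(-3.54)·(-33.46)
= 84 + 839.6172 + 473.7936 = 1397.4108.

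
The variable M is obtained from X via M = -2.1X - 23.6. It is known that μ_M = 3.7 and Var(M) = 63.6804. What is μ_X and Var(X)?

From M = -2.1X - 23.6: μ_M = a·μ_X + b, so μ_X = (μ_M − b)/a = (3.7 − (-23.6))/(-2.1) = -13.
Var(M) = a²·Var(X), so Var(X) = 63.6804/(-2.1)² = 14.44.

μ_X = -13, Var(X) = 14.44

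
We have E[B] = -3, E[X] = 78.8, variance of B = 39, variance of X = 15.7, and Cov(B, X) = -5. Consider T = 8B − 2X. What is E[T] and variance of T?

E[T] = -181.6, variance of T = 2718.8

E[T] = 8·E[B] + (-2)·E[X] = 8·(-3) + (-2)·78.8 = -181.6.
variance of T = a²·variance of B + b²·variance of X + 2ab·Cov(B, X) with a = 8, b = -2.
= 8²·39 + (-2)²·15.7 + 2·8·(-2)·(-5)
= 2496 + 62.8 + 160 = 2718.8.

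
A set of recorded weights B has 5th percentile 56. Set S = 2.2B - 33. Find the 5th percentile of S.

Since a = 2.2 > 0 the transformation is increasing, so the 5th percentile of S = a·(P_{5} of B) + b = 2.2·56 + (-33) = 90.2.

5th percentile of S = 90.2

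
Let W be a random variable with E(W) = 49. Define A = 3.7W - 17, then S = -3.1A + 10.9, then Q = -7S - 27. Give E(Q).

E(Q) = 3462.01

E(A) = 3.7·49 + (-17) = 164.3.
E(S) = (-3.1)·164.3 + 10.9 = -498.43.
E(Q) = (-7)·(-498.43) + (-27) = 3462.01.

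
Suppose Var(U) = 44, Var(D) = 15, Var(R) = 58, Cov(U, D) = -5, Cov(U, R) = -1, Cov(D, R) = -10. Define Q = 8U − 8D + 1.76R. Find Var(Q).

Var(Q) = a²·Var(U) + b²·Var(D) + c²·Var(R) + 2ab·Cov(U, D) + 2ac·Cov(U, R) + 2bc·Cov(D, R), with a = 8, b = -8, c = 1.76.
= 2816 + 960 + 179.6608 + 640 + (-28.16) + 281.6
= 4849.1008.

Var(Q) = 4849.1008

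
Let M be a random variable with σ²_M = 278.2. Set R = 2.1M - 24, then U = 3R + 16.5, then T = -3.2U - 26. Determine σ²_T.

σ²_R = 2.1²·278.2 = 1226.862.
σ²_U = 3²·1226.862 = 11041.758.
σ²_T = (-3.2)²·11041.758 = 113067.60192.

σ²_T = 113067.60192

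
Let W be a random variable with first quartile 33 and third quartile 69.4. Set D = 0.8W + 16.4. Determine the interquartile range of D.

IQR of W = Q3 − Q1 = 69.4 − 33 = 36.4.
Under D = aW + b, IQR(D) = |a|·IQR(W) = |0.8|·36.4 = 29.12 (shifts cancel; spread scales by |a|).

IQR(D) = 29.12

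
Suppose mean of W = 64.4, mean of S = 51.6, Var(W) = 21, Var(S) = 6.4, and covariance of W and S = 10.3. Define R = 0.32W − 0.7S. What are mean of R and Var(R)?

mean of R = -15.512, Var(R) = 0.672

mean of R = 0.32·mean of W + (-0.7)·mean of S = 0.32·64.4 + (-0.7)·51.6 = -15.512.
Var(R) = a²·Var(W) + b²·Var(S) + 2ab·covariance of W and S with a = 0.32, b = -0.7.
= 0.32²·21 + (-0.7)²·6.4 + 2·0.32·(-0.7)·10.3
= 2.1504 + 3.136 + (-4.6144) = 0.672.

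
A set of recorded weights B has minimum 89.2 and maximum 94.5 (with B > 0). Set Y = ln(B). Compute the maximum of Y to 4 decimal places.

ln(B) is increasing on this domain, so max(Y) comes from max(B) = 94.5: max(Y) = ln(94.5) ≈ 4.5486.

max(Y) = 4.5486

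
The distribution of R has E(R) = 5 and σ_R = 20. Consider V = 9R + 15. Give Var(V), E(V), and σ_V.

Var(V) = 32400, E(V) = 60, σ_V = 180

V = 9R + 15 is linear with a = 9, b = 15.
Var(R) = 20² = 400.
Var(V) = a²·Var(R) = 9²·400 = 32400 (the additive constant 15 does not affect variance).
E(V) = a·E(R) + b = 9·5 + 15 = 60.
σ_V = |a|·σ_R = |9|·20 = 180.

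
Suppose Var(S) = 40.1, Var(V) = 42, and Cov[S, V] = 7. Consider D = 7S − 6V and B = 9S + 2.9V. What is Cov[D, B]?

Cov[D, B] = 1559.6

By bilinearity, Cov[D, B] = ac·Var(S) + bd·Var(V) + (ad+bc)·Cov[S, V], with a=7, b=-6, c=9, d=2.9.
ac·Var(S) = 7·9·40.1 = 2526.3
bd·Var(V) = (-6)·2.9·42 = -730.8
(ad+bc)·Cov[S, V] = (-33.7)·7 = -235.9
Cov[D, B] = 2526.3 + (-730.8) + (-235.9) = 1559.6.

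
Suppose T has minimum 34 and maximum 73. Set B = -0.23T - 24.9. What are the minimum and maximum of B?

min(B) = -41.69, max(B) = -32.72

a = -0.23 < 0, so order reverses: min(B) = a·max(T)+b = (-0.23)·73 + (-24.9) = -41.69; max(B) = a·min(T)+b = (-0.23)·34 + (-24.9) = -32.72.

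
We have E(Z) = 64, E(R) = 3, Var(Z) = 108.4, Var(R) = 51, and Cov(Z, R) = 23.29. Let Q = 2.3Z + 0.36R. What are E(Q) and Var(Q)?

E(Q) = 2.3·E(Z) + 0.36·E(R) = 2.3·64 + 0.36·3 = 148.28.
Var(Q) = a²·Var(Z) + b²·Var(R) + 2ab·Cov(Z, R) with a = 2.3, b = 0.36.
= 2.3²·108.4 + 0.36²·51 + 2·2.3·0.36·23.29
= 573.436 + 6.6096 + 38.56824 = 618.61384.

E(Q) = 148.28, Var(Q) = 618.61384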